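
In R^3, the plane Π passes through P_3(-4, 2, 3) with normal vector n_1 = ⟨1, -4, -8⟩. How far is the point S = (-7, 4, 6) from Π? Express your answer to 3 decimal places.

Π: n_1·r = n_1·P_3 gives x - 4y - 8z = -36.
n·S − d = (1)·(-7) + (-4)·(4) + (-8)·(6) − (-36) = -35; |n| = √81.
Distance = |-35| / √81 = 35/√81 ≈ 3.889.

3.889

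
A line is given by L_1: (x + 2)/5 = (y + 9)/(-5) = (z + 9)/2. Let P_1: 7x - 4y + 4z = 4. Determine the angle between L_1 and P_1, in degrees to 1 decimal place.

72.3

L_1 has direction (5, -5, 2) through (-2, -9, -9).
sin θ = |n·v| / (|n||v|) = |63| / (√81 · √54) = 0.95258.
θ ≈ 72.3°.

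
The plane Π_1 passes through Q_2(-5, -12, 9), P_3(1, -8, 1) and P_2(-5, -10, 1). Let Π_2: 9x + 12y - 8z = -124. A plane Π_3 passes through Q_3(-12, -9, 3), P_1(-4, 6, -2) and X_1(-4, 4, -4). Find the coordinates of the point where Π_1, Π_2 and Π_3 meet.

(-8, -9, -7)

Q_2P_3 = (6, 4, -8), Q_2P_2 = (0, 2, -8); a normal to Π_1 is Q_2P_3 × Q_2P_2 = (-16, 48, 12).
Using Q_2: Π_1 has equation -16x + 48y + 12z = -388.
Q_3P_1 = (8, 15, -5), Q_3X_1 = (8, 13, -7); a normal to Π_3 is Q_3P_1 × Q_3X_1 = (-40, 16, -16).
Using Q_3: Π_3 has equation -40x + 16y - 16z = 288.
Solving the 3×3 linear system -16x + 48y + 12z = -388, 9x + 12y - 8z = -124, -40x + 16y - 16z = 288 (e.g. by elimination or Cramer's rule, determinant = 30784) gives (-8, -9, -7).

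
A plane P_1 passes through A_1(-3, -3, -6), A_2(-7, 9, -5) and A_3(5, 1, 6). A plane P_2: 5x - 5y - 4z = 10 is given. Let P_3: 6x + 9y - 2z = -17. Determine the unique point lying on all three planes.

(-3, -1, -5)

A_1A_2 = (-4, 12, 1), A_1A_3 = (8, 4, 12); a normal to P_1 is A_1A_2 × A_1A_3 = (140, 56, -112).
Using A_1: P_1 has equation 140x + 56y - 112z = 84.
Solving the 3×3 linear system 140x + 56y - 112z = 84, 5x - 5y - 4z = 10, 6x + 9y - 2z = -17 (e.g. by elimination or Cramer's rule, determinant = -2744) gives (-3, -1, -5).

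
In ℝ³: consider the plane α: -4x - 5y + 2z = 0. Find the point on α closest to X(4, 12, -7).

(-4, 2, -3)

Foot = X − λn with λ = (n·X − d)/|n|² = (-90 − 0)/45 = -2.
Foot = (4, 12, -7) − (-2)·(-4, -5, 2) = (-4, 2, -3).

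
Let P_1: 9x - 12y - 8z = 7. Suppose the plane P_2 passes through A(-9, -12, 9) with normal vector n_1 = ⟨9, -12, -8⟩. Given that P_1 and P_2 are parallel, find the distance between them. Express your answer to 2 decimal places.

P_2: n_1·r = n_1·A gives 9x - 12y - 8z = -9.
Same normal n = (9, -12, -8) with |n| = √289; distance = |7 − (-9)| / |n| = 16/√289 ≈ 0.94.

0.94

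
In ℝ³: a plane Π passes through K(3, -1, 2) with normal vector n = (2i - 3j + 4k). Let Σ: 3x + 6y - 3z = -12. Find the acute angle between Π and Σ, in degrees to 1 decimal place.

52.7

Π: n·r = n·K gives 2x - 3y + 4z = 17.
cos θ = |n₁·n₂| / (|n₁||n₂|) = |-24| / (√29 · √54).
θ = arccos(0.60648) ≈ 52.7°.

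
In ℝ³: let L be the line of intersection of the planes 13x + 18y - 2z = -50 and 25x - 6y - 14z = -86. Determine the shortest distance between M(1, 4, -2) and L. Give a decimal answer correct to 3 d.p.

Direction of L: (13, 18, -2) × (25, -6, -14) = (-264, 132, -528).
A point on L: solving the two plane equations with x = -6 gives (-6, 1, -5).
Taking (-6, 1, -5) on L with direction v = (-264, 132, -528): w = M − (-6, 1, -5) = (7, 3, 3), and w × v = (-1980, 2904, 1716).
Distance = |w × v| / |v| = √15298272 / √365904 ≈ 6.466.

6.466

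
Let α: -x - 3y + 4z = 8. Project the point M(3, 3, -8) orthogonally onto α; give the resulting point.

Foot = M − λn with λ = (n·M − d)/|n|² = (-44 − 8)/26 = -2.
Foot = (3, 3, -8) − (-2)·(-1, -3, 4) = (1, -3, 0).

(1, -3, 0)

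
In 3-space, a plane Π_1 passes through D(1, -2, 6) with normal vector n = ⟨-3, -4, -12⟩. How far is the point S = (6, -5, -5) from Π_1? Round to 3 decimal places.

Π_1: n·r = n·D gives -3x - 4y - 12z = -67.
n·S − d = (-3)·(6) + (-4)·(-5) + (-12)·(-5) − (-67) = 129; |n| = √169.
Distance = |129| / √169 = 129/√169 ≈ 9.923.

9.923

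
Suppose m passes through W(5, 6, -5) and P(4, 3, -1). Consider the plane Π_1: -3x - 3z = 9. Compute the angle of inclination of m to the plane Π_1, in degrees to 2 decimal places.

24.58

A direction vector for m is P − W = (-1, -3, 4).
sin θ = |n·v| / (|n||v|) = |-9| / (√18 · √26) = 0.41603.
θ ≈ 24.58°.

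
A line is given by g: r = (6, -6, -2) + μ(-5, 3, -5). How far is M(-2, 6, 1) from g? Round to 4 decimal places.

12.4069

Taking (6, -6, -2) on g with direction v = (-5, 3, -5): w = M − (6, -6, -2) = (-8, 12, 3), and w × v = (-69, -55, 36).
Distance = |w × v| / |v| = √9082 / √59 ≈ 12.4069.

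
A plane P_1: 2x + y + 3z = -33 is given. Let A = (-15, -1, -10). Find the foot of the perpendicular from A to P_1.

Foot = A − λn with λ = (n·A − d)/|n|² = (-61 − (-33))/14 = -2.
Foot = (-15, -1, -10) − (-2)·(2, 1, 3) = (-11, 1, -4).

(-11, 1, -4)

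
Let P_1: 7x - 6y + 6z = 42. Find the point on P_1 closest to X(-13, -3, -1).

Foot = X − λn with λ = (n·X − d)/|n|² = (-79 − 42)/121 = -1.
Foot = (-13, -3, -1) − (-1)·(7, -6, 6) = (-6, -9, 5).

(-6, -9, 5)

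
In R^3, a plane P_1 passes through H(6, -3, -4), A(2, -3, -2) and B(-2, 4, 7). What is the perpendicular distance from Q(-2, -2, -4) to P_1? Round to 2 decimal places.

HA = (-4, 0, 2), HB = (-8, 7, 11); a normal to P_1 is HA × HB = (-14, 28, -28).
Using H: P_1 has equation -14x + 28y - 28z = -56.
n·Q − d = (-14)·(-2) + (28)·(-2) + (-28)·(-4) − (-56) = 140; |n| = √1764.
Distance = |140| / √1764 = 140/√1764 ≈ 3.33.

3.33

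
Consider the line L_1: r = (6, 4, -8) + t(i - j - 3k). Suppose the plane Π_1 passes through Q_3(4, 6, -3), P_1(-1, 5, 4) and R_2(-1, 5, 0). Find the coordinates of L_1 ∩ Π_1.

Q_3P_1 = (-5, -1, 7), Q_3R_2 = (-5, -1, 3); a normal to Π_1 is Q_3P_1 × Q_3R_2 = (4, -20, 0).
Using Q_3: Π_1 has equation 4x - 20y = -104.
Substitute r = (6, 4, -8) + t(1, -1, -3) into the plane: -56 + 24t = -104, so t = -2.
Intersection: (6, 4, -8) + (-2)·(1, -1, -3) = (4, 6, -2).

(4, 6, -2)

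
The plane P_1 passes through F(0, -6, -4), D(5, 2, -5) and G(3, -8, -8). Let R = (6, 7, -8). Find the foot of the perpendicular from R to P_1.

FD = (5, 8, -1), FG = (3, -2, -4); a normal to P_1 is FD × FG = (-34, 17, -34).
Using F: P_1 has equation -34x + 17y - 34z = 34.
Foot = R − λn with λ = (n·R − d)/|n|² = (187 − 34)/2601 = 1/17.
Foot = (6, 7, -8) − (1/17)·(-34, 17, -34) = (8, 6, -6).

(8, 6, -6)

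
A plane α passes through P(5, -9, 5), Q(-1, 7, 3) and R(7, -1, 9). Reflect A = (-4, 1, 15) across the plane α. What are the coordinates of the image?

PQ = (-6, 16, -2), PR = (2, 8, 4); a normal to α is PQ × PR = (80, 20, -80).
Using P: α has equation 80x + 20y - 80z = -180.
λ = (n·A − d)/|n|² = (-1500 − (-180))/13200 = -1/10.
Reflection = A − 2λn = (-4, 1, 15) − (-1/5)·(80, 20, -80) = (12, 5, -1).

(12, 5, -1)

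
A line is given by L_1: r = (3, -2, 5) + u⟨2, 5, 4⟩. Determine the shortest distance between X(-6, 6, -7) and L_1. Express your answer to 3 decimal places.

16.552

Taking (3, -2, 5) on L_1 with direction v = (2, 5, 4): w = X − (3, -2, 5) = (-9, 8, -12), and w × v = (92, 12, -61).
Distance = |w × v| / |v| = √12329 / √45 ≈ 16.552.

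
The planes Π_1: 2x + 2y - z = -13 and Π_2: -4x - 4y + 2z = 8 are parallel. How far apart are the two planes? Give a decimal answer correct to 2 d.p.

Rescale Π_2 by 1/(-2): 2x + 2y - z = -4. Then distance = |-13 − (-4)| / √9 ≈ 3.00.

3.00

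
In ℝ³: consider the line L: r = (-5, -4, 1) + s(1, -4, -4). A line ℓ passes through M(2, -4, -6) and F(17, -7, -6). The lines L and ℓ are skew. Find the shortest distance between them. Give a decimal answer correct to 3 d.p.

5.776

A direction vector for ℓ is F − M = (15, -3, 0).
Common perpendicular direction n = (1, -4, -4) × (15, -3, 0) = (-12, -60, 57).
With w = (2, -4, -6) − (-5, -4, 1) = (7, 0, -7), w · n = -483.
Distance = |w · n| / |n| = |-483| / √6993 ≈ 5.776.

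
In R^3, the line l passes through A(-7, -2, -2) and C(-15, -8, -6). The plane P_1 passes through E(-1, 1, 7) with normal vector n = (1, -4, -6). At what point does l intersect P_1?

A direction vector for l is C − A = (-8, -6, -4).
P_1: n·r = n·E gives x - 4y - 6z = -47.
Substitute r = (-7, -2, -2) + t(-8, -6, -4) into the plane: 13 + 40t = -47, so t = -3/2.
Intersection: (-7, -2, -2) + (-3/2)·(-8, -6, -4) = (5, 7, 4).

(5, 7, 4)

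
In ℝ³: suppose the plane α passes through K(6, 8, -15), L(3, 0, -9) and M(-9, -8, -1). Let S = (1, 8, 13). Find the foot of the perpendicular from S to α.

KL = (-3, -8, 6), KM = (-15, -16, 14); a normal to α is KL × KM = (-16, -48, -72).
Using K: α has equation -16x - 48y - 72z = 600.
Foot = S − λn with λ = (n·S − d)/|n|² = (-1336 − 600)/7744 = -1/4.
Foot = (1, 8, 13) − (-1/4)·(-16, -48, -72) = (-3, -4, -5).

(-3, -4, -5)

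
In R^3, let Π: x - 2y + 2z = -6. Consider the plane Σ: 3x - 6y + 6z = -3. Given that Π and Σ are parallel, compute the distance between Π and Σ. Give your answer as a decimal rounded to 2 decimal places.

Rescale Σ by 1/3: x - 2y + 2z = -1. Then distance = |-6 − (-1)| / √9 ≈ 1.67.

1.67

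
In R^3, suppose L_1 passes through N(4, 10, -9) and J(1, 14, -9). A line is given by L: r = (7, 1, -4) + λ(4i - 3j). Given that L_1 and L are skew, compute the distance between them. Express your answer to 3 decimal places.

5.000

A direction vector for L_1 is J − N = (-3, 4, 0).
Common perpendicular direction n = (-3, 4, 0) × (4, -3, 0) = (0, 0, -7).
With w = (7, 1, -4) − (4, 10, -9) = (3, -9, 5), w · n = -35.
Distance = |w · n| / |n| = |-35| / √49 ≈ 5.000.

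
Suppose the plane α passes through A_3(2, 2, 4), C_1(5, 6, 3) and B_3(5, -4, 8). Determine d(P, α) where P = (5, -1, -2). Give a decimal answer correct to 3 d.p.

A_3C_1 = (3, 4, -1), A_3B_3 = (3, -6, 4); a normal to α is A_3C_1 × A_3B_3 = (10, -15, -30).
Using A_3: α has equation 10x - 15y - 30z = -130.
n·P − d = (10)·(5) + (-15)·(-1) + (-30)·(-2) − (-130) = 255; |n| = √1225.
Distance = |255| / √1225 = 255/√1225 ≈ 7.286.

7.286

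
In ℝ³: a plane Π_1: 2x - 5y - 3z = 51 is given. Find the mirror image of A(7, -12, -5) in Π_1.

(3, -2, 1)

λ = (n·A − d)/|n|² = (89 − 51)/38 = 1.
Reflection = A − 2λn = (7, -12, -5) − 2·(2, -5, -3) = (3, -2, 1).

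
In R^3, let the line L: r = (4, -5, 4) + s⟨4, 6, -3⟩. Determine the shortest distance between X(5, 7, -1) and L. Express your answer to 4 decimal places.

Taking (4, -5, 4) on L with direction v = (4, 6, -3): w = X − (4, -5, 4) = (1, 12, -5), and w × v = (-6, -17, -42).
Distance = |w × v| / |v| = √2089 / √61 ≈ 5.8520.

5.8520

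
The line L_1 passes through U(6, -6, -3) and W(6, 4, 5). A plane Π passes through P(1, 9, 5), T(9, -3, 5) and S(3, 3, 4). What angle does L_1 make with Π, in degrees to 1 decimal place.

A direction vector for L_1 is W − U = (0, 10, 8).
PT = (8, -12, 0), PS = (2, -6, -1); a normal to Π is PT × PS = (12, 8, -24).
Using P: Π has equation 12x + 8y - 24z = -36.
sin θ = |n·v| / (|n||v|) = |-112| / (√784 · √164) = 0.31235.
θ ≈ 18.2°.

18.2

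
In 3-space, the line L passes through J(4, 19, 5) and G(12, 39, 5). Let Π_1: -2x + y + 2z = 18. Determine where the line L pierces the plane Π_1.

A direction vector for L is G − J = (8, 20, 0).
Substitute r = (4, 19, 5) + t(8, 20, 0) into the plane: 21 + 4t = 18, so t = -3/4.
Intersection: (4, 19, 5) + (-3/4)·(8, 20, 0) = (-2, 4, 5).

(-2, 4, 5)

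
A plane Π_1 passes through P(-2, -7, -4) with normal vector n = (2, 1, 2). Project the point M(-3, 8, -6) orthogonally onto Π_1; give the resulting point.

(-5, 7, -8)

Π_1: n·r = n·P gives 2x + y + 2z = -19.
Foot = M − λn with λ = (n·M − d)/|n|² = (-10 − (-19))/9 = 1.
Foot = (-3, 8, -6) − 1·(2, 1, 2) = (-5, 7, -8).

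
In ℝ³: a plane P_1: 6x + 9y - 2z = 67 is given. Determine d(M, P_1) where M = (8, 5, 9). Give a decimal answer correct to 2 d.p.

0.73

n·M − d = (6)·(8) + (9)·(5) + (-2)·(9) − 67 = 8; |n| = √121.
Distance = |8| / √121 = 8/√121 ≈ 0.73.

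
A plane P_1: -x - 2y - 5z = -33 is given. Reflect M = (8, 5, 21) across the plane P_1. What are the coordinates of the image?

λ = (n·M − d)/|n|² = (-123 − (-33))/30 = -3.
Reflection = M − 2λn = (8, 5, 21) − (-6)·(-1, -2, -5) = (2, -7, -9).

(2, -7, -9)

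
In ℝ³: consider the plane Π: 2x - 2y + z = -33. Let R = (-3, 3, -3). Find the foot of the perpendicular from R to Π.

(-7, 7, -5)

Foot = R − λn with λ = (n·R − d)/|n|² = (-15 − (-33))/9 = 2.
Foot = (-3, 3, -3) − 2·(2, -2, 1) = (-7, 7, -5).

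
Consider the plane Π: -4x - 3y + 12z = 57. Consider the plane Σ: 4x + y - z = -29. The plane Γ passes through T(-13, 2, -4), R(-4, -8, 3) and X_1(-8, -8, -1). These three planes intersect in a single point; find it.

TR = (9, -10, 7), TX_1 = (5, -10, 3); a normal to Γ is TR × TX_1 = (40, 8, -40).
Using T: Γ has equation 40x + 8y - 40z = -344.
Solving the 3×3 linear system -4x - 3y + 12z = 57, 4x + y - z = -29, 40x + 8y - 40z = -344 (e.g. by elimination or Cramer's rule, determinant = -328) gives (-6, -3, 2).

(-6, -3, 2)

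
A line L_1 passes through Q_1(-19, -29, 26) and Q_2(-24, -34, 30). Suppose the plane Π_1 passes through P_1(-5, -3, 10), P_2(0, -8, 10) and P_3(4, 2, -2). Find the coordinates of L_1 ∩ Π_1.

A direction vector for L_1 is Q_2 − Q_1 = (-5, -5, 4).
P_1P_2 = (5, -5, 0), P_1P_3 = (9, 5, -12); a normal to Π_1 is P_1P_2 × P_1P_3 = (60, 60, 70).
Using P_1: Π_1 has equation 60x + 60y + 70z = 220.
Substitute r = (-19, -29, 26) + t(-5, -5, 4) into the plane: -1060 + (-320)t = 220, so t = -4.
Intersection: (-19, -29, 26) + (-4)·(-5, -5, 4) = (1, -9, 10).

(1, -9, 10)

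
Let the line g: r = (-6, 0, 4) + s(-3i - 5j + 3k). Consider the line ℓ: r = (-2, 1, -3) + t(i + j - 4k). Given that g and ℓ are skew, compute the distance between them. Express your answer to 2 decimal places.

2.33

Common perpendicular direction n = (-3, -5, 3) × (1, 1, -4) = (17, -9, 2).
With w = (-2, 1, -3) − (-6, 0, 4) = (4, 1, -7), w · n = 45.
Distance = |w · n| / |n| = |45| / √374 ≈ 2.33.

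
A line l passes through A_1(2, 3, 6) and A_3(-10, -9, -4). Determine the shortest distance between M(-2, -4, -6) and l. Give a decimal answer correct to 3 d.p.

6.733

A direction vector for l is A_3 − A_1 = (-12, -12, -10).
Taking (2, 3, 6) on l with direction v = (-12, -12, -10): w = M − (2, 3, 6) = (-4, -7, -12), and w × v = (-74, 104, -36).
Distance = |w × v| / |v| = √17588 / √388 ≈ 6.733.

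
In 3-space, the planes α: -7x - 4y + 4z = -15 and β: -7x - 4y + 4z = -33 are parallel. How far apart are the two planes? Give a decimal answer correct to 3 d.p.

2.000

Same normal n = (-7, -4, 4) with |n| = √81; distance = |-15 − (-33)| / |n| = 18/√81 ≈ 2.000.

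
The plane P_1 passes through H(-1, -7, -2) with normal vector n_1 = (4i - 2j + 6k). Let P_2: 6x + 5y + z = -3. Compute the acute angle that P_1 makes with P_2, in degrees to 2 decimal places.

70.16

P_1: n_1·r = n_1·H gives 4x - 2y + 6z = -2.
cos θ = |n₁·n₂| / (|n₁||n₂|) = |20| / (√56 · √62).
θ = arccos(0.33942) ≈ 70.16°.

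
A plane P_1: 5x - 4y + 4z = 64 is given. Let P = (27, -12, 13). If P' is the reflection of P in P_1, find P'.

(-3, 12, -11)

λ = (n·P − d)/|n|² = (235 − 64)/57 = 3.
Reflection = P − 2λn = (27, -12, 13) − 6·(5, -4, 4) = (-3, 12, -11).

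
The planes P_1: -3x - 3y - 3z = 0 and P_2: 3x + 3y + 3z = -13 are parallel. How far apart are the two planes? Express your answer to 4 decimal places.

Rescale P_2 by 1/(-1): -3x - 3y - 3z = 13. Then distance = |0 − 13| / √27 ≈ 2.5019.

2.5019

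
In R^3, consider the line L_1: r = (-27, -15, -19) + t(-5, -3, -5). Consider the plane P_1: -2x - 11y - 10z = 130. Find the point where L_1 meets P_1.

(-12, -6, -4)

Substitute r = (-27, -15, -19) + t(-5, -3, -5) into the plane: 409 + 93t = 130, so t = -3.
Intersection: (-27, -15, -19) + (-3)·(-5, -3, -5) = (-12, -6, -4).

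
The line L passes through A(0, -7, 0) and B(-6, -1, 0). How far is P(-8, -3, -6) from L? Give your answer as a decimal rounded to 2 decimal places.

6.63

A direction vector for L is B − A = (-6, 6, 0).
Taking (0, -7, 0) on L with direction v = (-6, 6, 0): w = P − (0, -7, 0) = (-8, 4, -6), and w × v = (36, 36, -24).
Distance = |w × v| / |v| = √3168 / √72 ≈ 6.63.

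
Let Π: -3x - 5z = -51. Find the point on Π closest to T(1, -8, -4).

Foot = T − λn with λ = (n·T − d)/|n|² = (17 − (-51))/34 = 2.
Foot = (1, -8, -4) − 2·(-3, 0, -5) = (7, -8, 6).

(7, -8, 6)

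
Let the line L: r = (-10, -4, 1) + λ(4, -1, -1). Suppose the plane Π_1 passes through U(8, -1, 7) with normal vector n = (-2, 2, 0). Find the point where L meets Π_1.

Π_1: n·r = n·U gives -2x + 2y = -18.
Substitute r = (-10, -4, 1) + t(4, -1, -1) into the plane: 12 + (-10)t = -18, so t = 3.
Intersection: (-10, -4, 1) + 3·(4, -1, -1) = (2, -7, -2).

(2, -7, -2)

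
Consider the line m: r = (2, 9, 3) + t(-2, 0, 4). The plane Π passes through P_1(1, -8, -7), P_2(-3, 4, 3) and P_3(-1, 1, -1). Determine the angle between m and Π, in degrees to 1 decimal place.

7.0

P_1P_2 = (-4, 12, 10), P_1P_3 = (-2, 9, 6); a normal to Π is P_1P_2 × P_1P_3 = (-18, 4, -12).
Using P_1: Π has equation -18x + 4y - 12z = 34.
sin θ = |n·v| / (|n||v|) = |-12| / (√484 · √20) = 0.12197.
θ ≈ 7.0°.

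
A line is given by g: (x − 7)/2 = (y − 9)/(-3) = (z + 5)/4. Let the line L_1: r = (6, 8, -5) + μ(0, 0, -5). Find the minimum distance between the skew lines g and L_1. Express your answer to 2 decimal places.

1.39

g has direction (2, -3, 4) through (7, 9, -5).
Common perpendicular direction n = (2, -3, 4) × (0, 0, -5) = (15, 10, 0).
With w = (6, 8, -5) − (7, 9, -5) = (-1, -1, 0), w · n = -25.
Distance = |w · n| / |n| = |-25| / √325 ≈ 1.39.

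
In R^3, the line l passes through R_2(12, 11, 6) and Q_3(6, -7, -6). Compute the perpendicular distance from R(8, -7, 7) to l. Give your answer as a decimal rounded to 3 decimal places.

A direction vector for l is Q_3 − R_2 = (-6, -18, -12).
Taking (12, 11, 6) on l with direction v = (-6, -18, -12): w = R − (12, 11, 6) = (-4, -18, 1), and w × v = (234, -54, -36).
Distance = |w × v| / |v| = √58968 / √504 ≈ 10.817.

10.817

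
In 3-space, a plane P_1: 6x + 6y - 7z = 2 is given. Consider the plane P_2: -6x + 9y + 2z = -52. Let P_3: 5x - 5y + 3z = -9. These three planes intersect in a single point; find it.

(-3, -6, -8)

Solving the 3×3 linear system 6x + 6y - 7z = 2, -6x + 9y + 2z = -52, 5x - 5y + 3z = -9 (e.g. by elimination or Cramer's rule, determinant = 495) gives (-3, -6, -8).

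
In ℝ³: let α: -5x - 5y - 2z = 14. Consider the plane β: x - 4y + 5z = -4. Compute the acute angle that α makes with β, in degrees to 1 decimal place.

cos θ = |n₁·n₂| / (|n₁||n₂|) = |5| / (√54 · √42).
θ = arccos(0.10499) ≈ 84.0°.

84.0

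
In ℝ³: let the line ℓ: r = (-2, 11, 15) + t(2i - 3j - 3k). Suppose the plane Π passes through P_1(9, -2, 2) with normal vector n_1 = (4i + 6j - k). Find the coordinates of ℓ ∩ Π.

Π: n_1·r = n_1·P_1 gives 4x + 6y - z = 22.
Substitute r = (-2, 11, 15) + t(2, -3, -3) into the plane: 43 + (-7)t = 22, so t = 3.
Intersection: (-2, 11, 15) + 3·(2, -3, -3) = (4, 2, 6).

(4, 2, 6)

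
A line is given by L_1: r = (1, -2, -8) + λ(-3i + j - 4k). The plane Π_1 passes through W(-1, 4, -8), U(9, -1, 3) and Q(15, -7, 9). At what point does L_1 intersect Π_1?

WU = (10, -5, 11), WQ = (16, -11, 17); a normal to Π_1 is WU × WQ = (36, 6, -30).
Using W: Π_1 has equation 36x + 6y - 30z = 228.
Substitute r = (1, -2, -8) + t(-3, 1, -4) into the plane: 264 + 18t = 228, so t = -2.
Intersection: (1, -2, -8) + (-2)·(-3, 1, -4) = (7, -4, 0).

(7, -4, 0)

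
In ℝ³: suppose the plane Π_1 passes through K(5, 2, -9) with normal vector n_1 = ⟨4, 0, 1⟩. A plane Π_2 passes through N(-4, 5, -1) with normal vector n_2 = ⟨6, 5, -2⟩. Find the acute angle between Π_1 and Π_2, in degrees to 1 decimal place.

48.6

Π_1: n_1·r = n_1·K gives 4x + z = 11.
Π_2: n_2·r = n_2·N gives 6x + 5y - 2z = 3.
cos θ = |n₁·n₂| / (|n₁||n₂|) = |22| / (√17 · √65).
θ = arccos(0.66182) ≈ 48.6°.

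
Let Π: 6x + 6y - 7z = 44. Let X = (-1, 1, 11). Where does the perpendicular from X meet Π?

(5, 7, 4)

Foot = X − λn with λ = (n·X − d)/|n|² = (-77 − 44)/121 = -1.
Foot = (-1, 1, 11) − (-1)·(6, 6, -7) = (5, 7, 4).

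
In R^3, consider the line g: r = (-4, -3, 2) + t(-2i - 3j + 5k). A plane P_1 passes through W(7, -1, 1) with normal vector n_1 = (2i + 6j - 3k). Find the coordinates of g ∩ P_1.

P_1: n_1·r = n_1·W gives 2x + 6y - 3z = 5.
Substitute r = (-4, -3, 2) + t(-2, -3, 5) into the plane: -32 + (-37)t = 5, so t = -1.
Intersection: (-4, -3, 2) + (-1)·(-2, -3, 5) = (-2, 0, -3).

(-2, 0, -3)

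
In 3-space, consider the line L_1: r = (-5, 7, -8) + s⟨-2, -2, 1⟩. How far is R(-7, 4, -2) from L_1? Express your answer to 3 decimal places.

Taking (-5, 7, -8) on L_1 with direction v = (-2, -2, 1): w = R − (-5, 7, -8) = (-2, -3, 6), and w × v = (9, -10, -2).
Distance = |w × v| / |v| = √185 / √9 ≈ 4.534.

4.534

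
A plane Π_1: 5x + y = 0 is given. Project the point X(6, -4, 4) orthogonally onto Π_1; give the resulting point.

Foot = X − λn with λ = (n·X − d)/|n|² = (26 − 0)/26 = 1.
Foot = (6, -4, 4) − 1·(5, 1, 0) = (1, -5, 4).

(1, -5, 4)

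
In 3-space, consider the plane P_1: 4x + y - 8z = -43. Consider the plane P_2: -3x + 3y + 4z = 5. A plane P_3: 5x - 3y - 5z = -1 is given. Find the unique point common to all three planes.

(6, -3, 8)

Solving the 3×3 linear system 4x + y - 8z = -43, -3x + 3y + 4z = 5, 5x - 3y - 5z = -1 (e.g. by elimination or Cramer's rule, determinant = 41) gives (6, -3, 8).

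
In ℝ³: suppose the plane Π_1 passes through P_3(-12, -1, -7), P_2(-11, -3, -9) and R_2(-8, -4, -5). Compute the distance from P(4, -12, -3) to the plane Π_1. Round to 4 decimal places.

P_3P_2 = (1, -2, -2), P_3R_2 = (4, -3, 2); a normal to Π_1 is P_3P_2 × P_3R_2 = (-10, -10, 5).
Using P_3: Π_1 has equation -10x - 10y + 5z = 95.
n·P − d = (-10)·(4) + (-10)·(-12) + (5)·(-3) − 95 = -30; |n| = √225.
Distance = |-30| / √225 = 30/√225 ≈ 2.0000.

2.0000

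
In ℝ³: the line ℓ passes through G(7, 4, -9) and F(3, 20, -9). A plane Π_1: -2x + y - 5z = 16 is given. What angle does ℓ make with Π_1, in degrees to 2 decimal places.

15.41

A direction vector for ℓ is F − G = (-4, 16, 0).
sin θ = |n·v| / (|n||v|) = |24| / (√30 · √272) = 0.26568.
θ ≈ 15.41°.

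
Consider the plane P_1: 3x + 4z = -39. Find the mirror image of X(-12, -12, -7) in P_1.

(-6, -12, 1)

λ = (n·X − d)/|n|² = (-64 − (-39))/25 = -1.
Reflection = X − 2λn = (-12, -12, -7) − (-2)·(3, 0, 4) = (-6, -12, 1).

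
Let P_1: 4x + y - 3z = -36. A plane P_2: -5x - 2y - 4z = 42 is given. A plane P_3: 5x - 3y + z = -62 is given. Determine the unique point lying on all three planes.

(-10, 4, 0)

Solving the 3×3 linear system 4x + y - 3z = -36, -5x - 2y - 4z = 42, 5x - 3y + z = -62 (e.g. by elimination or Cramer's rule, determinant = -146) gives (-10, 4, 0).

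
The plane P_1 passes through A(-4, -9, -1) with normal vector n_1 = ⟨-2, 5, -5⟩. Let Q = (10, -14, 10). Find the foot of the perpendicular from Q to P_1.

(6, -4, 0)

P_1: n_1·r = n_1·A gives -2x + 5y - 5z = -32.
Foot = Q − λn with λ = (n·Q − d)/|n|² = (-140 − (-32))/54 = -2.
Foot = (10, -14, 10) − (-2)·(-2, 5, -5) = (6, -4, 0).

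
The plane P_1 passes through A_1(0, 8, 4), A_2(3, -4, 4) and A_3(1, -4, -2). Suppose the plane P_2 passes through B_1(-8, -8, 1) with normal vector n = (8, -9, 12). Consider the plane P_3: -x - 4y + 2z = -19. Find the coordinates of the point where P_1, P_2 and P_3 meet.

(1, 8, 7)

A_1A_2 = (3, -12, 0), A_1A_3 = (1, -12, -6); a normal to P_1 is A_1A_2 × A_1A_3 = (72, 18, -24).
Using A_1: P_1 has equation 72x + 18y - 24z = 48.
P_2: n·r = n·B_1 gives 8x - 9y + 12z = 20.
Solving the 3×3 linear system 72x + 18y - 24z = 48, 8x - 9y + 12z = 20, -x - 4y + 2z = -19 (e.g. by elimination or Cramer's rule, determinant = 2640) gives (1, 8, 7).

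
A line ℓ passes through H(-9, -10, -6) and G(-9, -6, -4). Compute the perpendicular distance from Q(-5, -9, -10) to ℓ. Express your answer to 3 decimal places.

5.675

A direction vector for ℓ is G − H = (0, 4, 2).
Taking (-9, -10, -6) on ℓ with direction v = (0, 4, 2): w = Q − (-9, -10, -6) = (4, 1, -4), and w × v = (18, -8, 16).
Distance = |w × v| / |v| = √644 / √20 ≈ 5.675.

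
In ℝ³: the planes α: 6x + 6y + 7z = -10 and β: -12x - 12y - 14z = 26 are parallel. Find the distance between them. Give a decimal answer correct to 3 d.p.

0.273

Rescale β by 1/(-2): 6x + 6y + 7z = -13. Then distance = |-10 − (-13)| / √121 ≈ 0.273.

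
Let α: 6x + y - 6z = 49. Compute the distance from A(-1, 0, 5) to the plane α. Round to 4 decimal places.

n·A − d = (6)·(-1) + (1)·(0) + (-6)·(5) − 49 = -85; |n| = √73.
Distance = |-85| / √73 = 85/√73 ≈ 9.9485.

9.9485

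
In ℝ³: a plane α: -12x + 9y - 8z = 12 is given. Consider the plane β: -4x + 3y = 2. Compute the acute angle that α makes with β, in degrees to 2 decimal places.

cos θ = |n₁·n₂| / (|n₁||n₂|) = |75| / (√289 · √25).
θ = arccos(0.88235) ≈ 28.07°.

28.07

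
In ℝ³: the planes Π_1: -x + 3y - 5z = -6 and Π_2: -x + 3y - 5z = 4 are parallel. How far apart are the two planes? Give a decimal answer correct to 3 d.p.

Same normal n = (-1, 3, -5) with |n| = √35; distance = |-6 − 4| / |n| = 10/√35 ≈ 1.690.

1.690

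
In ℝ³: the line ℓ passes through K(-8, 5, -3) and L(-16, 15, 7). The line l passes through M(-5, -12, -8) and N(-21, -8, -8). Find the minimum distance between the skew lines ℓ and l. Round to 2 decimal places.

9.39

A direction vector for ℓ is L − K = (-8, 10, 10).
A direction vector for l is N − M = (-16, 4, 0).
Common perpendicular direction n = (-8, 10, 10) × (-16, 4, 0) = (-40, -160, 128).
With w = (-5, -12, -8) − (-8, 5, -3) = (3, -17, -5), w · n = 1960.
Distance = |w · n| / |n| = |1960| / √43584 ≈ 9.39.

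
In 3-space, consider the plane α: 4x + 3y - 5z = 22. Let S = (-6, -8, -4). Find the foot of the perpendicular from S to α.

Foot = S − λn with λ = (n·S − d)/|n|² = (-28 − 22)/50 = -1.
Foot = (-6, -8, -4) − (-1)·(4, 3, -5) = (-2, -5, -9).

(-2, -5, -9)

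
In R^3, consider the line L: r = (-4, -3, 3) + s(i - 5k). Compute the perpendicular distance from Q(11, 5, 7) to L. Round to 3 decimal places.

17.437

Taking (-4, -3, 3) on L with direction v = (1, 0, -5): w = Q − (-4, -3, 3) = (15, 8, 4), and w × v = (-40, 79, -8).
Distance = |w × v| / |v| = √7905 / √26 ≈ 17.437.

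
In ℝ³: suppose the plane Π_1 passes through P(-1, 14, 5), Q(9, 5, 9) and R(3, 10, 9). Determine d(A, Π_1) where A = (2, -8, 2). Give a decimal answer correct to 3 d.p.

PQ = (10, -9, 4), PR = (4, -4, 4); a normal to Π_1 is PQ × PR = (-20, -24, -4).
Using P: Π_1 has equation -20x - 24y - 4z = -336.
n·A − d = (-20)·(2) + (-24)·(-8) + (-4)·(2) − (-336) = 480; |n| = √992.
Distance = |480| / √992 = 480/√992 ≈ 15.240.

15.240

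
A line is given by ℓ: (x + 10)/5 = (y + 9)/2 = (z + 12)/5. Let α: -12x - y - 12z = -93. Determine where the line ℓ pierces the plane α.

(5, -3, 3)

ℓ has direction (5, 2, 5) through (-10, -9, -12).
Substitute r = (-10, -9, -12) + t(5, 2, 5) into the plane: 273 + (-122)t = -93, so t = 3.
Intersection: (-10, -9, -12) + 3·(5, 2, 5) = (5, -3, 3).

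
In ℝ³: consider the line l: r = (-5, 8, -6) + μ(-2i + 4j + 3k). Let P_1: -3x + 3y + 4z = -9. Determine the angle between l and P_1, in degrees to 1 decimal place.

72.8

sin θ = |n·v| / (|n||v|) = |30| / (√34 · √29) = 0.95539.
θ ≈ 72.8°.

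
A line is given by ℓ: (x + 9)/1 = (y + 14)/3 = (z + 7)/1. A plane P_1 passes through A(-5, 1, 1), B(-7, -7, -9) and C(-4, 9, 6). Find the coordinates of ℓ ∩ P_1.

ℓ has direction (1, 3, 1) through (-9, -14, -7).
AB = (-2, -8, -10), AC = (1, 8, 5); a normal to P_1 is AB × AC = (40, 0, -8).
Using A: P_1 has equation 40x - 8z = -208.
Substitute r = (-9, -14, -7) + t(1, 3, 1) into the plane: -304 + 32t = -208, so t = 3.
Intersection: (-9, -14, -7) + 3·(1, 3, 1) = (-6, -5, -4).

(-6, -5, -4)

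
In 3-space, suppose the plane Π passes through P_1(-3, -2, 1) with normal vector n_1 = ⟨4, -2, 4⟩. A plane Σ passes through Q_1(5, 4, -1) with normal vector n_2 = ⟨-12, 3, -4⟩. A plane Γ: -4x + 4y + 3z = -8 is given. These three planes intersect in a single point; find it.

Π: n_1·r = n_1·P_1 gives 4x - 2y + 4z = -4.
Σ: n_2·r = n_2·Q_1 gives -12x + 3y - 4z = -44.
Solving the 3×3 linear system 4x - 2y + 4z = -4, -12x + 3y - 4z = -44, -4x + 4y + 3z = -8 (e.g. by elimination or Cramer's rule, determinant = -148) gives (7, 8, -4).

(7, 8, -4)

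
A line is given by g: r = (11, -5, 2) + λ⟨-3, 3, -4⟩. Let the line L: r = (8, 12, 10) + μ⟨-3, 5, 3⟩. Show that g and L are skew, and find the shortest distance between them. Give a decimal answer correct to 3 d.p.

6.115

Common perpendicular direction n = (-3, 3, -4) × (-3, 5, 3) = (29, 21, -6).
With w = (8, 12, 10) − (11, -5, 2) = (-3, 17, 8), w · n = 222.
Since n ≠ 0 the lines are not parallel, and w · n = 222 ≠ 0 so they do not intersect; hence they are skew.
Distance = |w · n| / |n| = |222| / √1318 ≈ 6.115.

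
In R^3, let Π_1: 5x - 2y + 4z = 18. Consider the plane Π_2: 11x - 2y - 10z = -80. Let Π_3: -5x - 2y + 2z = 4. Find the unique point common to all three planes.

(0, 5, 7)

Solving the 3×3 linear system 5x - 2y + 4z = 18, 11x - 2y - 10z = -80, -5x - 2y + 2z = 4 (e.g. by elimination or Cramer's rule, determinant = -304) gives (0, 5, 7).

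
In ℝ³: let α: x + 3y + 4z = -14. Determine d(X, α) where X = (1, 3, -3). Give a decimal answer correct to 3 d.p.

n·X − d = (1)·(1) + (3)·(3) + (4)·(-3) − (-14) = 12; |n| = √26.
Distance = |12| / √26 = 12/√26 ≈ 2.353.

2.353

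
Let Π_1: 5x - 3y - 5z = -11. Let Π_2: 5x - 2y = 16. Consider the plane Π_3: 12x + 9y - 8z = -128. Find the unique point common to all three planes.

(0, -8, 7)

Solving the 3×3 linear system 5x - 3y - 5z = -11, 5x - 2y = 16, 12x + 9y - 8z = -128 (e.g. by elimination or Cramer's rule, determinant = -385) gives (0, -8, 7).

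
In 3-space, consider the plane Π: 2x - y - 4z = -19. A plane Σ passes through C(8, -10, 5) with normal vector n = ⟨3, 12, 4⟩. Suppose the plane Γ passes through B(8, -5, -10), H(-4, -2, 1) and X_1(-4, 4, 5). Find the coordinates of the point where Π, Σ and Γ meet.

(-8, -5, 2)

Σ: n·r = n·C gives 3x + 12y + 4z = -76.
BH = (-12, 3, 11), BX_1 = (-12, 9, 15); a normal to Γ is BH × BX_1 = (-54, 48, -72).
Using B: Γ has equation -54x + 48y - 72z = 48.
Solving the 3×3 linear system 2x - y - 4z = -19, 3x + 12y + 4z = -76, -54x + 48y - 72z = 48 (e.g. by elimination or Cramer's rule, determinant = -5280) gives (-8, -5, 2).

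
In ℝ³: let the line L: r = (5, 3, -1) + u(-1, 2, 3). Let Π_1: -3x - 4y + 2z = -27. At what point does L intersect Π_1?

(3, 7, 5)

Substitute r = (5, 3, -1) + t(-1, 2, 3) into the plane: -29 + 1t = -27, so t = 2.
Intersection: (5, 3, -1) + 2·(-1, 2, 3) = (3, 7, 5).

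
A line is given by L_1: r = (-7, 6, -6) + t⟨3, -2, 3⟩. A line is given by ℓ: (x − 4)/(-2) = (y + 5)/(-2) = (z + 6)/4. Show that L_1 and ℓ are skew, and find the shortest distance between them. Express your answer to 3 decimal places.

ℓ has direction (-2, -2, 4) through (4, -5, -6).
Common perpendicular direction n = (3, -2, 3) × (-2, -2, 4) = (-2, -18, -10).
With w = (4, -5, -6) − (-7, 6, -6) = (11, -11, 0), w · n = 176.
Since n ≠ 0 the lines are not parallel, and w · n = 176 ≠ 0 so they do not intersect; hence they are skew.
Distance = |w · n| / |n| = |176| / √428 ≈ 8.507.

8.507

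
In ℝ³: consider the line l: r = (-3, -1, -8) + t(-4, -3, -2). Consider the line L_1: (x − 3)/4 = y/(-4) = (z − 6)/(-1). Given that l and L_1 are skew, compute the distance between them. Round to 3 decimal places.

11.338

L_1 has direction (4, -4, -1) through (3, 0, 6).
Common perpendicular direction n = (-4, -3, -2) × (4, -4, -1) = (-5, -12, 28).
With w = (3, 0, 6) − (-3, -1, -8) = (6, 1, 14), w · n = 350.
Distance = |w · n| / |n| = |350| / √953 ≈ 11.338.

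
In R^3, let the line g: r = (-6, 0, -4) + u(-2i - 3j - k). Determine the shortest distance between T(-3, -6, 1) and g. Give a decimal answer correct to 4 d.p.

8.1548

Taking (-6, 0, -4) on g with direction v = (-2, -3, -1): w = T − (-6, 0, -4) = (3, -6, 5), and w × v = (21, -7, -21).
Distance = |w × v| / |v| = √931 / √14 ≈ 8.1548.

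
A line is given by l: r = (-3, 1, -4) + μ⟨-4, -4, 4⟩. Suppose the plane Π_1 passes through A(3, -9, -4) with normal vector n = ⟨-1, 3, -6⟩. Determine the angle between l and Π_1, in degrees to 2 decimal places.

Π_1: n·r = n·A gives -x + 3y - 6z = -6.
sin θ = |n·v| / (|n||v|) = |-32| / (√46 · √48) = 0.68101.
θ ≈ 42.92°.

42.92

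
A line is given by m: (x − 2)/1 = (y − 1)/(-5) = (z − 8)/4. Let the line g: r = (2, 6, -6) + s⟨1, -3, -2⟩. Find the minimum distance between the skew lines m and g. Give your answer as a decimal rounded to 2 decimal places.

m has direction (1, -5, 4) through (2, 1, 8).
Common perpendicular direction n = (1, -5, 4) × (1, -3, -2) = (22, 6, 2).
With w = (2, 6, -6) − (2, 1, 8) = (0, 5, -14), w · n = 2.
Distance = |w · n| / |n| = |2| / √524 ≈ 0.09.

0.09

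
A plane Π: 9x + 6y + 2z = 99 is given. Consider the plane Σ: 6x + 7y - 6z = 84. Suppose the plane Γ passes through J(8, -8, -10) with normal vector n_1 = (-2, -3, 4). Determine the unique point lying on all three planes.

Γ: n_1·r = n_1·J gives -2x - 3y + 4z = -32.
Solving the 3×3 linear system 9x + 6y + 2z = 99, 6x + 7y - 6z = 84, -2x - 3y + 4z = -32 (e.g. by elimination or Cramer's rule, determinant = 10) gives (7, 6, 0).

(7, 6, 0)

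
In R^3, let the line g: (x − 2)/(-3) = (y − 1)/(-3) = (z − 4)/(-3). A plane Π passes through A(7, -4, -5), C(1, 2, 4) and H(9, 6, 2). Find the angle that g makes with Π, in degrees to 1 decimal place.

19.2

g has direction (-3, -3, -3) through (2, 1, 4).
AC = (-6, 6, 9), AH = (2, 10, 7); a normal to Π is AC × AH = (-48, 60, -72).
Using A: Π has equation -48x + 60y - 72z = -216.
sin θ = |n·v| / (|n||v|) = |180| / (√11088 · √27) = 0.32898.
θ ≈ 19.2°.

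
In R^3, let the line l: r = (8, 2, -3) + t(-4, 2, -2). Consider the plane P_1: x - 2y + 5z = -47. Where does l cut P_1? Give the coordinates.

(0, 6, -7)

Substitute r = (8, 2, -3) + t(-4, 2, -2) into the plane: -11 + (-18)t = -47, so t = 2.
Intersection: (8, 2, -3) + 2·(-4, 2, -2) = (0, 6, -7).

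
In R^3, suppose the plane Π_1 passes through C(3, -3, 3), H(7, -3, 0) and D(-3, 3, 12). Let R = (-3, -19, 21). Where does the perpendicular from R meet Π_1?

CH = (4, 0, -3), CD = (-6, 6, 9); a normal to Π_1 is CH × CD = (18, -18, 24).
Using C: Π_1 has equation 18x - 18y + 24z = 180.
Foot = R − λn with λ = (n·R − d)/|n|² = (792 − 180)/1224 = 1/2.
Foot = (-3, -19, 21) − (1/2)·(18, -18, 24) = (-12, -10, 9).

(-12, -10, 9)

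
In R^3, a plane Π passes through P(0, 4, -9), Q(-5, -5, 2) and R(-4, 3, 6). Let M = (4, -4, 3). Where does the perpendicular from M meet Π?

PQ = (-5, -9, 11), PR = (-4, -1, 15); a normal to Π is PQ × PR = (-124, 31, -31).
Using P: Π has equation -124x + 31y - 31z = 403.
Foot = M − λn with λ = (n·M − d)/|n|² = (-713 − 403)/17298 = -2/31.
Foot = (4, -4, 3) − (-2/31)·(-124, 31, -31) = (-4, -2, 1).

(-4, -2, 1)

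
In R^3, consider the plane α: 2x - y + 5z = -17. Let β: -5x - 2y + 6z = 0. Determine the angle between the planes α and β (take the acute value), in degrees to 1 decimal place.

60.1

cos θ = |n₁·n₂| / (|n₁||n₂|) = |22| / (√30 · √65).
θ = arccos(0.49820) ≈ 60.1°.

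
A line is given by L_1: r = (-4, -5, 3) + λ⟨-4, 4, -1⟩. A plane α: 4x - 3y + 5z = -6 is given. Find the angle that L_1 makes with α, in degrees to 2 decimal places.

54.33

sin θ = |n·v| / (|n||v|) = |-33| / (√50 · √33) = 0.81240.
θ ≈ 54.33°.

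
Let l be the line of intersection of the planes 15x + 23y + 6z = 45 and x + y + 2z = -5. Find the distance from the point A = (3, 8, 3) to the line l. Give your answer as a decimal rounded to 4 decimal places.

Direction of l: (15, 23, 6) × (1, 1, 2) = (40, -24, -8).
A point on l: solving the two plane equations with x = 5 gives (5, 0, -5).
Taking (5, 0, -5) on l with direction v = (40, -24, -8): w = A − (5, 0, -5) = (-2, 8, 8), and w × v = (128, 304, -272).
Distance = |w × v| / |v| = √182784 / √2240 ≈ 9.0333.

9.0333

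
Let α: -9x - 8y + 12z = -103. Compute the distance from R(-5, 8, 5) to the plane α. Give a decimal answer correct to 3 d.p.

n·R − d = (-9)·(-5) + (-8)·(8) + (12)·(5) − (-103) = 144; |n| = √289.
Distance = |144| / √289 = 144/√289 ≈ 8.471.

8.471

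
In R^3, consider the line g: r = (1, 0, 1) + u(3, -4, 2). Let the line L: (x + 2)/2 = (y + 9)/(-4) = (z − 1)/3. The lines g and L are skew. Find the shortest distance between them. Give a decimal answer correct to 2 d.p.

L has direction (2, -4, 3) through (-2, -9, 1).
Common perpendicular direction n = (3, -4, 2) × (2, -4, 3) = (-4, -5, -4).
With w = (-2, -9, 1) − (1, 0, 1) = (-3, -9, 0), w · n = 57.
Distance = |w · n| / |n| = |57| / √57 ≈ 7.55.

7.55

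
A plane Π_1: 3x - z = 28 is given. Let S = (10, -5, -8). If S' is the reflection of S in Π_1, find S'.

λ = (n·S − d)/|n|² = (38 − 28)/10 = 1.
Reflection = S − 2λn = (10, -5, -8) − 2·(3, 0, -1) = (4, -5, -6).

(4, -5, -6)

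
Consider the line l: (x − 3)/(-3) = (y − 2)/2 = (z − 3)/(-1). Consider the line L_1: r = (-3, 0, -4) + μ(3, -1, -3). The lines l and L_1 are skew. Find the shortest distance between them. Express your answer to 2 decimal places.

6.12

l has direction (-3, 2, -1) through (3, 2, 3).
Common perpendicular direction n = (-3, 2, -1) × (3, -1, -3) = (-7, -12, -3).
With w = (-3, 0, -4) − (3, 2, 3) = (-6, -2, -7), w · n = 87.
Distance = |w · n| / |n| = |87| / √202 ≈ 6.12.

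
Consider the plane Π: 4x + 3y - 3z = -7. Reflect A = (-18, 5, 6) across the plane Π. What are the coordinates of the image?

λ = (n·A − d)/|n|² = (-75 − (-7))/34 = -2.
Reflection = A − 2λn = (-18, 5, 6) − (-4)·(4, 3, -3) = (-2, 17, -6).

(-2, 17, -6)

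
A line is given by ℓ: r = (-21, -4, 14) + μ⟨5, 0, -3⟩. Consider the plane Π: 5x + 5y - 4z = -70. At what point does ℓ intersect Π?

Substitute r = (-21, -4, 14) + t(5, 0, -3) into the plane: -181 + 37t = -70, so t = 3.
Intersection: (-21, -4, 14) + 3·(5, 0, -3) = (-6, -4, 5).

(-6, -4, 5)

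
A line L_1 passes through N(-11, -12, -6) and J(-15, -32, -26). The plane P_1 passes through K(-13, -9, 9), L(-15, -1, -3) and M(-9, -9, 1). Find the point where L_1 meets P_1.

A direction vector for L_1 is J − N = (-4, -20, -20).
KL = (-2, 8, -12), KM = (4, 0, -8); a normal to P_1 is KL × KM = (-64, -64, -32).
Using K: P_1 has equation -64x - 64y - 32z = 1120.
Substitute r = (-11, -12, -6) + t(-4, -20, -20) into the plane: 1664 + 2176t = 1120, so t = -1/4.
Intersection: (-11, -12, -6) + (-1/4)·(-4, -20, -20) = (-10, -7, -1).

(-10, -7, -1)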